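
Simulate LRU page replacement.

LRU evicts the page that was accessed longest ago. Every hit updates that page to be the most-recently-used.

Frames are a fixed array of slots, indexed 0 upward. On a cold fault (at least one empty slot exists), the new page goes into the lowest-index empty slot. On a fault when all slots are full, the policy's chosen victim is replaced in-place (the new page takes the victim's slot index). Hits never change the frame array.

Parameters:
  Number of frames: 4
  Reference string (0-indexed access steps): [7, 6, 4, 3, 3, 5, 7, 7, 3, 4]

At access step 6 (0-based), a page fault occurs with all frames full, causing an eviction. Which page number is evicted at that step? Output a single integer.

Answer: 6

Derivation:
Step 0: ref 7 -> FAULT, frames=[7,-,-,-]
Step 1: ref 6 -> FAULT, frames=[7,6,-,-]
Step 2: ref 4 -> FAULT, frames=[7,6,4,-]
Step 3: ref 3 -> FAULT, frames=[7,6,4,3]
Step 4: ref 3 -> HIT, frames=[7,6,4,3]
Step 5: ref 5 -> FAULT, evict 7, frames=[5,6,4,3]
Step 6: ref 7 -> FAULT, evict 6, frames=[5,7,4,3]
At step 6: evicted page 6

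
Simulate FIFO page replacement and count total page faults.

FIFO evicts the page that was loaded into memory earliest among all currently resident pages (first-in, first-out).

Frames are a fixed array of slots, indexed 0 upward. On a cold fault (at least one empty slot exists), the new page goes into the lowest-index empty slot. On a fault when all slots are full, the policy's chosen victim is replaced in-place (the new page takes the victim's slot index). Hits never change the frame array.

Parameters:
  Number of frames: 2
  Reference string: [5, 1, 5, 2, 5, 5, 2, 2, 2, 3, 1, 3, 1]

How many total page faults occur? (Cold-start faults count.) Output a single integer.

Answer: 6

Derivation:
Step 0: ref 5 → FAULT, frames=[5,-]
Step 1: ref 1 → FAULT, frames=[5,1]
Step 2: ref 5 → HIT, frames=[5,1]
Step 3: ref 2 → FAULT (evict 5), frames=[2,1]
Step 4: ref 5 → FAULT (evict 1), frames=[2,5]
Step 5: ref 5 → HIT, frames=[2,5]
Step 6: ref 2 → HIT, frames=[2,5]
Step 7: ref 2 → HIT, frames=[2,5]
Step 8: ref 2 → HIT, frames=[2,5]
Step 9: ref 3 → FAULT (evict 2), frames=[3,5]
Step 10: ref 1 → FAULT (evict 5), frames=[3,1]
Step 11: ref 3 → HIT, frames=[3,1]
Step 12: ref 1 → HIT, frames=[3,1]
Total faults: 6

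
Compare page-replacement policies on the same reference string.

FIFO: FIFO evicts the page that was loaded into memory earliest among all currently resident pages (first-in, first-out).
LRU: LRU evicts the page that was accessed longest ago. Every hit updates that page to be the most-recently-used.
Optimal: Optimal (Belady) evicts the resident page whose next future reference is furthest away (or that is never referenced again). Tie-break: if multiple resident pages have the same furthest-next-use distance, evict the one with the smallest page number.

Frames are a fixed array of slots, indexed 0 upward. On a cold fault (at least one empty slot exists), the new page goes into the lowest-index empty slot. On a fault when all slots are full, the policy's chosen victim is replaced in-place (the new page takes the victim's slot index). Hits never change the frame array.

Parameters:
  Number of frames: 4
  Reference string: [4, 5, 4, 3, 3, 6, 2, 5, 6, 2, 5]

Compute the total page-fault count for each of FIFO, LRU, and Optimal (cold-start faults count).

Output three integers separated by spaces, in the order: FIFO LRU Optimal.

--- FIFO ---
  step 0: ref 4 -> FAULT, frames=[4,-,-,-] (faults so far: 1)
  step 1: ref 5 -> FAULT, frames=[4,5,-,-] (faults so far: 2)
  step 2: ref 4 -> HIT, frames=[4,5,-,-] (faults so far: 2)
  step 3: ref 3 -> FAULT, frames=[4,5,3,-] (faults so far: 3)
  step 4: ref 3 -> HIT, frames=[4,5,3,-] (faults so far: 3)
  step 5: ref 6 -> FAULT, frames=[4,5,3,6] (faults so far: 4)
  step 6: ref 2 -> FAULT, evict 4, frames=[2,5,3,6] (faults so far: 5)
  step 7: ref 5 -> HIT, frames=[2,5,3,6] (faults so far: 5)
  step 8: ref 6 -> HIT, frames=[2,5,3,6] (faults so far: 5)
  step 9: ref 2 -> HIT, frames=[2,5,3,6] (faults so far: 5)
  step 10: ref 5 -> HIT, frames=[2,5,3,6] (faults so far: 5)
  FIFO total faults: 5
--- LRU ---
  step 0: ref 4 -> FAULT, frames=[4,-,-,-] (faults so far: 1)
  step 1: ref 5 -> FAULT, frames=[4,5,-,-] (faults so far: 2)
  step 2: ref 4 -> HIT, frames=[4,5,-,-] (faults so far: 2)
  step 3: ref 3 -> FAULT, frames=[4,5,3,-] (faults so far: 3)
  step 4: ref 3 -> HIT, frames=[4,5,3,-] (faults so far: 3)
  step 5: ref 6 -> FAULT, frames=[4,5,3,6] (faults so far: 4)
  step 6: ref 2 -> FAULT, evict 5, frames=[4,2,3,6] (faults so far: 5)
  step 7: ref 5 -> FAULT, evict 4, frames=[5,2,3,6] (faults so far: 6)
  step 8: ref 6 -> HIT, frames=[5,2,3,6] (faults so far: 6)
  step 9: ref 2 -> HIT, frames=[5,2,3,6] (faults so far: 6)
  step 10: ref 5 -> HIT, frames=[5,2,3,6] (faults so far: 6)
  LRU total faults: 6
--- Optimal ---
  step 0: ref 4 -> FAULT, frames=[4,-,-,-] (faults so far: 1)
  step 1: ref 5 -> FAULT, frames=[4,5,-,-] (faults so far: 2)
  step 2: ref 4 -> HIT, frames=[4,5,-,-] (faults so far: 2)
  step 3: ref 3 -> FAULT, frames=[4,5,3,-] (faults so far: 3)
  step 4: ref 3 -> HIT, frames=[4,5,3,-] (faults so far: 3)
  step 5: ref 6 -> FAULT, frames=[4,5,3,6] (faults so far: 4)
  step 6: ref 2 -> FAULT, evict 3, frames=[4,5,2,6] (faults so far: 5)
  step 7: ref 5 -> HIT, frames=[4,5,2,6] (faults so far: 5)
  step 8: ref 6 -> HIT, frames=[4,5,2,6] (faults so far: 5)
  step 9: ref 2 -> HIT, frames=[4,5,2,6] (faults so far: 5)
  step 10: ref 5 -> HIT, frames=[4,5,2,6] (faults so far: 5)
  Optimal total faults: 5

Answer: 5 6 5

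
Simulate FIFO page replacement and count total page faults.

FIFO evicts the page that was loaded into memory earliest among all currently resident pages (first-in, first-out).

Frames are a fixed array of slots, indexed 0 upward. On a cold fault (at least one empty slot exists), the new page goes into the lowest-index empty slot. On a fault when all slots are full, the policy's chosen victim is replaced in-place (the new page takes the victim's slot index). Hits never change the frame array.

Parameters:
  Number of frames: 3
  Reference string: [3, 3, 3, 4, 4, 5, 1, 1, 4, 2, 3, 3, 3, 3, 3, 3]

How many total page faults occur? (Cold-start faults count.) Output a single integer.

Step 0: ref 3 → FAULT, frames=[3,-,-]
Step 1: ref 3 → HIT, frames=[3,-,-]
Step 2: ref 3 → HIT, frames=[3,-,-]
Step 3: ref 4 → FAULT, frames=[3,4,-]
Step 4: ref 4 → HIT, frames=[3,4,-]
Step 5: ref 5 → FAULT, frames=[3,4,5]
Step 6: ref 1 → FAULT (evict 3), frames=[1,4,5]
Step 7: ref 1 → HIT, frames=[1,4,5]
Step 8: ref 4 → HIT, frames=[1,4,5]
Step 9: ref 2 → FAULT (evict 4), frames=[1,2,5]
Step 10: ref 3 → FAULT (evict 5), frames=[1,2,3]
Step 11: ref 3 → HIT, frames=[1,2,3]
Step 12: ref 3 → HIT, frames=[1,2,3]
Step 13: ref 3 → HIT, frames=[1,2,3]
Step 14: ref 3 → HIT, frames=[1,2,3]
Step 15: ref 3 → HIT, frames=[1,2,3]
Total faults: 6

Answer: 6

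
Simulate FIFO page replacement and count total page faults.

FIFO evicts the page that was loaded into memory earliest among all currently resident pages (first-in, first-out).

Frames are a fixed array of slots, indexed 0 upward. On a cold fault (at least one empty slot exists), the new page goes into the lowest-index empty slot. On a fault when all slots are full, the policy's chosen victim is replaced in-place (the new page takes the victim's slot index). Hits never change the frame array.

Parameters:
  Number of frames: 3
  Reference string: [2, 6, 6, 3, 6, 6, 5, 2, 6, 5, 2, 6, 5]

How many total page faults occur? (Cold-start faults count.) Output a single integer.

Step 0: ref 2 → FAULT, frames=[2,-,-]
Step 1: ref 6 → FAULT, frames=[2,6,-]
Step 2: ref 6 → HIT, frames=[2,6,-]
Step 3: ref 3 → FAULT, frames=[2,6,3]
Step 4: ref 6 → HIT, frames=[2,6,3]
Step 5: ref 6 → HIT, frames=[2,6,3]
Step 6: ref 5 → FAULT (evict 2), frames=[5,6,3]
Step 7: ref 2 → FAULT (evict 6), frames=[5,2,3]
Step 8: ref 6 → FAULT (evict 3), frames=[5,2,6]
Step 9: ref 5 → HIT, frames=[5,2,6]
Step 10: ref 2 → HIT, frames=[5,2,6]
Step 11: ref 6 → HIT, frames=[5,2,6]
Step 12: ref 5 → HIT, frames=[5,2,6]
Total faults: 6

Answer: 6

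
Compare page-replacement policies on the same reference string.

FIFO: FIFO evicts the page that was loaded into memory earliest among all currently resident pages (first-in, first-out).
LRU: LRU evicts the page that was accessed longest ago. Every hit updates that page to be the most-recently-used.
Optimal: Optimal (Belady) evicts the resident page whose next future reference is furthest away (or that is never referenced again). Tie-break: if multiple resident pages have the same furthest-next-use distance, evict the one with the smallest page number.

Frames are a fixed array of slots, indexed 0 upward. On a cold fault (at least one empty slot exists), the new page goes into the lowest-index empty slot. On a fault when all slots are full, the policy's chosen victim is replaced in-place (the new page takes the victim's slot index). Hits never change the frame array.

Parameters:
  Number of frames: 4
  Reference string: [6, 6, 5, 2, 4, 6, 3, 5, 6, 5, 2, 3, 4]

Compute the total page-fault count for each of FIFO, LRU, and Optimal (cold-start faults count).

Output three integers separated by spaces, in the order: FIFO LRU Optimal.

Answer: 9 8 6

Derivation:
--- FIFO ---
  step 0: ref 6 -> FAULT, frames=[6,-,-,-] (faults so far: 1)
  step 1: ref 6 -> HIT, frames=[6,-,-,-] (faults so far: 1)
  step 2: ref 5 -> FAULT, frames=[6,5,-,-] (faults so far: 2)
  step 3: ref 2 -> FAULT, frames=[6,5,2,-] (faults so far: 3)
  step 4: ref 4 -> FAULT, frames=[6,5,2,4] (faults so far: 4)
  step 5: ref 6 -> HIT, frames=[6,5,2,4] (faults so far: 4)
  step 6: ref 3 -> FAULT, evict 6, frames=[3,5,2,4] (faults so far: 5)
  step 7: ref 5 -> HIT, frames=[3,5,2,4] (faults so far: 5)
  step 8: ref 6 -> FAULT, evict 5, frames=[3,6,2,4] (faults so far: 6)
  step 9: ref 5 -> FAULT, evict 2, frames=[3,6,5,4] (faults so far: 7)
  step 10: ref 2 -> FAULT, evict 4, frames=[3,6,5,2] (faults so far: 8)
  step 11: ref 3 -> HIT, frames=[3,6,5,2] (faults so far: 8)
  step 12: ref 4 -> FAULT, evict 3, frames=[4,6,5,2] (faults so far: 9)
  FIFO total faults: 9
--- LRU ---
  step 0: ref 6 -> FAULT, frames=[6,-,-,-] (faults so far: 1)
  step 1: ref 6 -> HIT, frames=[6,-,-,-] (faults so far: 1)
  step 2: ref 5 -> FAULT, frames=[6,5,-,-] (faults so far: 2)
  step 3: ref 2 -> FAULT, frames=[6,5,2,-] (faults so far: 3)
  step 4: ref 4 -> FAULT, frames=[6,5,2,4] (faults so far: 4)
  step 5: ref 6 -> HIT, frames=[6,5,2,4] (faults so far: 4)
  step 6: ref 3 -> FAULT, evict 5, frames=[6,3,2,4] (faults so far: 5)
  step 7: ref 5 -> FAULT, evict 2, frames=[6,3,5,4] (faults so far: 6)
  step 8: ref 6 -> HIT, frames=[6,3,5,4] (faults so far: 6)
  step 9: ref 5 -> HIT, frames=[6,3,5,4] (faults so far: 6)
  step 10: ref 2 -> FAULT, evict 4, frames=[6,3,5,2] (faults so far: 7)
  step 11: ref 3 -> HIT, frames=[6,3,5,2] (faults so far: 7)
  step 12: ref 4 -> FAULT, evict 6, frames=[4,3,5,2] (faults so far: 8)
  LRU total faults: 8
--- Optimal ---
  step 0: ref 6 -> FAULT, frames=[6,-,-,-] (faults so far: 1)
  step 1: ref 6 -> HIT, frames=[6,-,-,-] (faults so far: 1)
  step 2: ref 5 -> FAULT, frames=[6,5,-,-] (faults so far: 2)
  step 3: ref 2 -> FAULT, frames=[6,5,2,-] (faults so far: 3)
  step 4: ref 4 -> FAULT, frames=[6,5,2,4] (faults so far: 4)
  step 5: ref 6 -> HIT, frames=[6,5,2,4] (faults so far: 4)
  step 6: ref 3 -> FAULT, evict 4, frames=[6,5,2,3] (faults so far: 5)
  step 7: ref 5 -> HIT, frames=[6,5,2,3] (faults so far: 5)
  step 8: ref 6 -> HIT, frames=[6,5,2,3] (faults so far: 5)
  step 9: ref 5 -> HIT, frames=[6,5,2,3] (faults so far: 5)
  step 10: ref 2 -> HIT, frames=[6,5,2,3] (faults so far: 5)
  step 11: ref 3 -> HIT, frames=[6,5,2,3] (faults so far: 5)
  step 12: ref 4 -> FAULT, evict 2, frames=[6,5,4,3] (faults so far: 6)
  Optimal total faults: 6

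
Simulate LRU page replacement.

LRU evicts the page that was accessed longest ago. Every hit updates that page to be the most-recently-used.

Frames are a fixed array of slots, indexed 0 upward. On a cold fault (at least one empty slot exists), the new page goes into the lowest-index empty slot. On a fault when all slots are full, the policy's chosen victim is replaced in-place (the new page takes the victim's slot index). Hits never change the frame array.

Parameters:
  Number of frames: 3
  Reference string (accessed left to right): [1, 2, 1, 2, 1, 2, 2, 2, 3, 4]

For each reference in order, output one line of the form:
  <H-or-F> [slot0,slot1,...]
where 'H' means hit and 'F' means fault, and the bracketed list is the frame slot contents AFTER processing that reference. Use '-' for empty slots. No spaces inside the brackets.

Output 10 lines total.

F [1,-,-]
F [1,2,-]
H [1,2,-]
H [1,2,-]
H [1,2,-]
H [1,2,-]
H [1,2,-]
H [1,2,-]
F [1,2,3]
F [4,2,3]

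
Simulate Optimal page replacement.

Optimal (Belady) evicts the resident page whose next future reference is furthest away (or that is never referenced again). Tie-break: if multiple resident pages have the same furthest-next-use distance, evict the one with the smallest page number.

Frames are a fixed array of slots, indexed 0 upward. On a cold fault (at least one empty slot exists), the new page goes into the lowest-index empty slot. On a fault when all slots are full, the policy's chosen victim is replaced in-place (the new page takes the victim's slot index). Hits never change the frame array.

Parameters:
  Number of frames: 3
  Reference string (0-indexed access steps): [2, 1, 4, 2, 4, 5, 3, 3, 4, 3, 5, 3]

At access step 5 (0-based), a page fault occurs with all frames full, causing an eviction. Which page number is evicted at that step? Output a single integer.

Answer: 1

Derivation:
Step 0: ref 2 -> FAULT, frames=[2,-,-]
Step 1: ref 1 -> FAULT, frames=[2,1,-]
Step 2: ref 4 -> FAULT, frames=[2,1,4]
Step 3: ref 2 -> HIT, frames=[2,1,4]
Step 4: ref 4 -> HIT, frames=[2,1,4]
Step 5: ref 5 -> FAULT, evict 1, frames=[2,5,4]
At step 5: evicted page 1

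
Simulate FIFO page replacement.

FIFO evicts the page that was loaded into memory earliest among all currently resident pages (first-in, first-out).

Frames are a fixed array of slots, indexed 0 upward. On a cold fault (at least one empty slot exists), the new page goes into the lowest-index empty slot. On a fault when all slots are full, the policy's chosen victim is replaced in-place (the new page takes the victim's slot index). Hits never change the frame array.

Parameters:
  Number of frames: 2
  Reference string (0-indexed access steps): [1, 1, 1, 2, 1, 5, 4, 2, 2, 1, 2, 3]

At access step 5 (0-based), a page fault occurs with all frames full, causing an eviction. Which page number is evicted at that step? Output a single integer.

Answer: 1

Derivation:
Step 0: ref 1 -> FAULT, frames=[1,-]
Step 1: ref 1 -> HIT, frames=[1,-]
Step 2: ref 1 -> HIT, frames=[1,-]
Step 3: ref 2 -> FAULT, frames=[1,2]
Step 4: ref 1 -> HIT, frames=[1,2]
Step 5: ref 5 -> FAULT, evict 1, frames=[5,2]
At step 5: evicted page 1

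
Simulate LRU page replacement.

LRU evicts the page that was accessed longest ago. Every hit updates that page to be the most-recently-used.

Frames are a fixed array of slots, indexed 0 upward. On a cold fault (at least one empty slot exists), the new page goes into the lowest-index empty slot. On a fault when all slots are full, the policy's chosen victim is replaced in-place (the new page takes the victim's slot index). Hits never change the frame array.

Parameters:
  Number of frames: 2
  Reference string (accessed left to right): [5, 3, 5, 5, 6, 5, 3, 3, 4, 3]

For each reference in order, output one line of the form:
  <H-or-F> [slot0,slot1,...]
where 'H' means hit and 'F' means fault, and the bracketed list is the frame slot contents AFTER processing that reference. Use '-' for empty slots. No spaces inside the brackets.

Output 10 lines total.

F [5,-]
F [5,3]
H [5,3]
H [5,3]
F [5,6]
H [5,6]
F [5,3]
H [5,3]
F [4,3]
H [4,3]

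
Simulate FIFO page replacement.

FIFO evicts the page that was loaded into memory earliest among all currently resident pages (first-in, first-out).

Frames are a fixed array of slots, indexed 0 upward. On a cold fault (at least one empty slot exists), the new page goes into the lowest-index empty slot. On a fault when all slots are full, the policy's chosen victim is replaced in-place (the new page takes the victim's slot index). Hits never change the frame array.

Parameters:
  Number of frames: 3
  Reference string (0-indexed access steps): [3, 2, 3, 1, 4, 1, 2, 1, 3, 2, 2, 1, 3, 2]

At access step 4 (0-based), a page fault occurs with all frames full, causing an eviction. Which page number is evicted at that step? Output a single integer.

Step 0: ref 3 -> FAULT, frames=[3,-,-]
Step 1: ref 2 -> FAULT, frames=[3,2,-]
Step 2: ref 3 -> HIT, frames=[3,2,-]
Step 3: ref 1 -> FAULT, frames=[3,2,1]
Step 4: ref 4 -> FAULT, evict 3, frames=[4,2,1]
At step 4: evicted page 3

Answer: 3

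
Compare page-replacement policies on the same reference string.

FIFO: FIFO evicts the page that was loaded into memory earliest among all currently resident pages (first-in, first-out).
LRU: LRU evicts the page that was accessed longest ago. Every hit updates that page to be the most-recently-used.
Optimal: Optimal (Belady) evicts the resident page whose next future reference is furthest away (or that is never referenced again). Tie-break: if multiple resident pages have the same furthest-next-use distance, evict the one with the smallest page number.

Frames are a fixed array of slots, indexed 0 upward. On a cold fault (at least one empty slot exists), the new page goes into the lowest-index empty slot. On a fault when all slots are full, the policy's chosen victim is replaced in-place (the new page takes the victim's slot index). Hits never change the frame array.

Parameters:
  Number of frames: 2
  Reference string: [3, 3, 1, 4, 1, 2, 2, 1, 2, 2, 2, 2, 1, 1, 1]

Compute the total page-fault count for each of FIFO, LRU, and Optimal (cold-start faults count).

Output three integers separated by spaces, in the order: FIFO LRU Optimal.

--- FIFO ---
  step 0: ref 3 -> FAULT, frames=[3,-] (faults so far: 1)
  step 1: ref 3 -> HIT, frames=[3,-] (faults so far: 1)
  step 2: ref 1 -> FAULT, frames=[3,1] (faults so far: 2)
  step 3: ref 4 -> FAULT, evict 3, frames=[4,1] (faults so far: 3)
  step 4: ref 1 -> HIT, frames=[4,1] (faults so far: 3)
  step 5: ref 2 -> FAULT, evict 1, frames=[4,2] (faults so far: 4)
  step 6: ref 2 -> HIT, frames=[4,2] (faults so far: 4)
  step 7: ref 1 -> FAULT, evict 4, frames=[1,2] (faults so far: 5)
  step 8: ref 2 -> HIT, frames=[1,2] (faults so far: 5)
  step 9: ref 2 -> HIT, frames=[1,2] (faults so far: 5)
  step 10: ref 2 -> HIT, frames=[1,2] (faults so far: 5)
  step 11: ref 2 -> HIT, frames=[1,2] (faults so far: 5)
  step 12: ref 1 -> HIT, frames=[1,2] (faults so far: 5)
  step 13: ref 1 -> HIT, frames=[1,2] (faults so far: 5)
  step 14: ref 1 -> HIT, frames=[1,2] (faults so far: 5)
  FIFO total faults: 5
--- LRU ---
  step 0: ref 3 -> FAULT, frames=[3,-] (faults so far: 1)
  step 1: ref 3 -> HIT, frames=[3,-] (faults so far: 1)
  step 2: ref 1 -> FAULT, frames=[3,1] (faults so far: 2)
  step 3: ref 4 -> FAULT, evict 3, frames=[4,1] (faults so far: 3)
  step 4: ref 1 -> HIT, frames=[4,1] (faults so far: 3)
  step 5: ref 2 -> FAULT, evict 4, frames=[2,1] (faults so far: 4)
  step 6: ref 2 -> HIT, frames=[2,1] (faults so far: 4)
  step 7: ref 1 -> HIT, frames=[2,1] (faults so far: 4)
  step 8: ref 2 -> HIT, frames=[2,1] (faults so far: 4)
  step 9: ref 2 -> HIT, frames=[2,1] (faults so far: 4)
  step 10: ref 2 -> HIT, frames=[2,1] (faults so far: 4)
  step 11: ref 2 -> HIT, frames=[2,1] (faults so far: 4)
  step 12: ref 1 -> HIT, frames=[2,1] (faults so far: 4)
  step 13: ref 1 -> HIT, frames=[2,1] (faults so far: 4)
  step 14: ref 1 -> HIT, frames=[2,1] (faults so far: 4)
  LRU total faults: 4
--- Optimal ---
  step 0: ref 3 -> FAULT, frames=[3,-] (faults so far: 1)
  step 1: ref 3 -> HIT, frames=[3,-] (faults so far: 1)
  step 2: ref 1 -> FAULT, frames=[3,1] (faults so far: 2)
  step 3: ref 4 -> FAULT, evict 3, frames=[4,1] (faults so far: 3)
  step 4: ref 1 -> HIT, frames=[4,1] (faults so far: 3)
  step 5: ref 2 -> FAULT, evict 4, frames=[2,1] (faults so far: 4)
  step 6: ref 2 -> HIT, frames=[2,1] (faults so far: 4)
  step 7: ref 1 -> HIT, frames=[2,1] (faults so far: 4)
  step 8: ref 2 -> HIT, frames=[2,1] (faults so far: 4)
  step 9: ref 2 -> HIT, frames=[2,1] (faults so far: 4)
  step 10: ref 2 -> HIT, frames=[2,1] (faults so far: 4)
  step 11: ref 2 -> HIT, frames=[2,1] (faults so far: 4)
  step 12: ref 1 -> HIT, frames=[2,1] (faults so far: 4)
  step 13: ref 1 -> HIT, frames=[2,1] (faults so far: 4)
  step 14: ref 1 -> HIT, frames=[2,1] (faults so far: 4)
  Optimal total faults: 4

Answer: 5 4 4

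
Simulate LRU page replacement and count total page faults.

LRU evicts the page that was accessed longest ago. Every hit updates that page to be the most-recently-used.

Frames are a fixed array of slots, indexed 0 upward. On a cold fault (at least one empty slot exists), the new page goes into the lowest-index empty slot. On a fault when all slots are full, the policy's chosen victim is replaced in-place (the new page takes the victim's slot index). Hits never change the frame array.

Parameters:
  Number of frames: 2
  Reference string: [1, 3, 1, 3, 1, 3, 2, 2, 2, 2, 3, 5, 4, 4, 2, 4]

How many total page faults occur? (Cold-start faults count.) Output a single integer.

Answer: 6

Derivation:
Step 0: ref 1 → FAULT, frames=[1,-]
Step 1: ref 3 → FAULT, frames=[1,3]
Step 2: ref 1 → HIT, frames=[1,3]
Step 3: ref 3 → HIT, frames=[1,3]
Step 4: ref 1 → HIT, frames=[1,3]
Step 5: ref 3 → HIT, frames=[1,3]
Step 6: ref 2 → FAULT (evict 1), frames=[2,3]
Step 7: ref 2 → HIT, frames=[2,3]
Step 8: ref 2 → HIT, frames=[2,3]
Step 9: ref 2 → HIT, frames=[2,3]
Step 10: ref 3 → HIT, frames=[2,3]
Step 11: ref 5 → FAULT (evict 2), frames=[5,3]
Step 12: ref 4 → FAULT (evict 3), frames=[5,4]
Step 13: ref 4 → HIT, frames=[5,4]
Step 14: ref 2 → FAULT (evict 5), frames=[2,4]
Step 15: ref 4 → HIT, frames=[2,4]
Total faults: 6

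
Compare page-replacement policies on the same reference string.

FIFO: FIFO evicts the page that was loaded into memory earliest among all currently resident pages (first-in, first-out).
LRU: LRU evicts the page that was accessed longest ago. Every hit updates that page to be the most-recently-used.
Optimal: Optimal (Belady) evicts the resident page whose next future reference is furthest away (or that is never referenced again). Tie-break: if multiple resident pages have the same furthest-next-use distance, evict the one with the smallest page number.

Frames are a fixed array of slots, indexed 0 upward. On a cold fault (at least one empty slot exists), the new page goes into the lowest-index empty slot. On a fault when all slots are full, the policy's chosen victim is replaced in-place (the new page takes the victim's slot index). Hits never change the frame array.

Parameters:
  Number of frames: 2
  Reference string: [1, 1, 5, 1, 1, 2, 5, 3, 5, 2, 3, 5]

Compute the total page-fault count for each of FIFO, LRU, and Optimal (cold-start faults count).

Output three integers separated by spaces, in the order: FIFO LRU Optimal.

Answer: 8 8 6

Derivation:
--- FIFO ---
  step 0: ref 1 -> FAULT, frames=[1,-] (faults so far: 1)
  step 1: ref 1 -> HIT, frames=[1,-] (faults so far: 1)
  step 2: ref 5 -> FAULT, frames=[1,5] (faults so far: 2)
  step 3: ref 1 -> HIT, frames=[1,5] (faults so far: 2)
  step 4: ref 1 -> HIT, frames=[1,5] (faults so far: 2)
  step 5: ref 2 -> FAULT, evict 1, frames=[2,5] (faults so far: 3)
  step 6: ref 5 -> HIT, frames=[2,5] (faults so far: 3)
  step 7: ref 3 -> FAULT, evict 5, frames=[2,3] (faults so far: 4)
  step 8: ref 5 -> FAULT, evict 2, frames=[5,3] (faults so far: 5)
  step 9: ref 2 -> FAULT, evict 3, frames=[5,2] (faults so far: 6)
  step 10: ref 3 -> FAULT, evict 5, frames=[3,2] (faults so far: 7)
  step 11: ref 5 -> FAULT, evict 2, frames=[3,5] (faults so far: 8)
  FIFO total faults: 8
--- LRU ---
  step 0: ref 1 -> FAULT, frames=[1,-] (faults so far: 1)
  step 1: ref 1 -> HIT, frames=[1,-] (faults so far: 1)
  step 2: ref 5 -> FAULT, frames=[1,5] (faults so far: 2)
  step 3: ref 1 -> HIT, frames=[1,5] (faults so far: 2)
  step 4: ref 1 -> HIT, frames=[1,5] (faults so far: 2)
  step 5: ref 2 -> FAULT, evict 5, frames=[1,2] (faults so far: 3)
  step 6: ref 5 -> FAULT, evict 1, frames=[5,2] (faults so far: 4)
  step 7: ref 3 -> FAULT, evict 2, frames=[5,3] (faults so far: 5)
  step 8: ref 5 -> HIT, frames=[5,3] (faults so far: 5)
  step 9: ref 2 -> FAULT, evict 3, frames=[5,2] (faults so far: 6)
  step 10: ref 3 -> FAULT, evict 5, frames=[3,2] (faults so far: 7)
  step 11: ref 5 -> FAULT, evict 2, frames=[3,5] (faults so far: 8)
  LRU total faults: 8
--- Optimal ---
  step 0: ref 1 -> FAULT, frames=[1,-] (faults so far: 1)
  step 1: ref 1 -> HIT, frames=[1,-] (faults so far: 1)
  step 2: ref 5 -> FAULT, frames=[1,5] (faults so far: 2)
  step 3: ref 1 -> HIT, frames=[1,5] (faults so far: 2)
  step 4: ref 1 -> HIT, frames=[1,5] (faults so far: 2)
  step 5: ref 2 -> FAULT, evict 1, frames=[2,5] (faults so far: 3)
  step 6: ref 5 -> HIT, frames=[2,5] (faults so far: 3)
  step 7: ref 3 -> FAULT, evict 2, frames=[3,5] (faults so far: 4)
  step 8: ref 5 -> HIT, frames=[3,5] (faults so far: 4)
  step 9: ref 2 -> FAULT, evict 5, frames=[3,2] (faults so far: 5)
  step 10: ref 3 -> HIT, frames=[3,2] (faults so far: 5)
  step 11: ref 5 -> FAULT, evict 2, frames=[3,5] (faults so far: 6)
  Optimal total faults: 6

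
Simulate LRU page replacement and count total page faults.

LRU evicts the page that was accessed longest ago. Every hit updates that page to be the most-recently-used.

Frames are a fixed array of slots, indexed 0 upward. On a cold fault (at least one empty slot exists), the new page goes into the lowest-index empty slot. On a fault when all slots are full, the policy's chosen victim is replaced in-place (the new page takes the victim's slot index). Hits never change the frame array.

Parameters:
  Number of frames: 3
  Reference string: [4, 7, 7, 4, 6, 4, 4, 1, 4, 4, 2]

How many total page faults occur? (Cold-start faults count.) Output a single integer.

Answer: 5

Derivation:
Step 0: ref 4 → FAULT, frames=[4,-,-]
Step 1: ref 7 → FAULT, frames=[4,7,-]
Step 2: ref 7 → HIT, frames=[4,7,-]
Step 3: ref 4 → HIT, frames=[4,7,-]
Step 4: ref 6 → FAULT, frames=[4,7,6]
Step 5: ref 4 → HIT, frames=[4,7,6]
Step 6: ref 4 → HIT, frames=[4,7,6]
Step 7: ref 1 → FAULT (evict 7), frames=[4,1,6]
Step 8: ref 4 → HIT, frames=[4,1,6]
Step 9: ref 4 → HIT, frames=[4,1,6]
Step 10: ref 2 → FAULT (evict 6), frames=[4,1,2]
Total faults: 5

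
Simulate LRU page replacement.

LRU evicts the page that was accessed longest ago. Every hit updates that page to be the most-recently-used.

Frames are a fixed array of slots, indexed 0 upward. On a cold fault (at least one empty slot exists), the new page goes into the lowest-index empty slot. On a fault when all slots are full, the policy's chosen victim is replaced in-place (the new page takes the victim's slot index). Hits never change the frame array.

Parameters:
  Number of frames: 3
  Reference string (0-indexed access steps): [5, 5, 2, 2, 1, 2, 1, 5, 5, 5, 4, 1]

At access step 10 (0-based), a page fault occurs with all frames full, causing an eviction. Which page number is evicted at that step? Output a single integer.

Answer: 2

Derivation:
Step 0: ref 5 -> FAULT, frames=[5,-,-]
Step 1: ref 5 -> HIT, frames=[5,-,-]
Step 2: ref 2 -> FAULT, frames=[5,2,-]
Step 3: ref 2 -> HIT, frames=[5,2,-]
Step 4: ref 1 -> FAULT, frames=[5,2,1]
Step 5: ref 2 -> HIT, frames=[5,2,1]
Step 6: ref 1 -> HIT, frames=[5,2,1]
Step 7: ref 5 -> HIT, frames=[5,2,1]
Step 8: ref 5 -> HIT, frames=[5,2,1]
Step 9: ref 5 -> HIT, frames=[5,2,1]
Step 10: ref 4 -> FAULT, evict 2, frames=[5,4,1]
At step 10: evicted page 2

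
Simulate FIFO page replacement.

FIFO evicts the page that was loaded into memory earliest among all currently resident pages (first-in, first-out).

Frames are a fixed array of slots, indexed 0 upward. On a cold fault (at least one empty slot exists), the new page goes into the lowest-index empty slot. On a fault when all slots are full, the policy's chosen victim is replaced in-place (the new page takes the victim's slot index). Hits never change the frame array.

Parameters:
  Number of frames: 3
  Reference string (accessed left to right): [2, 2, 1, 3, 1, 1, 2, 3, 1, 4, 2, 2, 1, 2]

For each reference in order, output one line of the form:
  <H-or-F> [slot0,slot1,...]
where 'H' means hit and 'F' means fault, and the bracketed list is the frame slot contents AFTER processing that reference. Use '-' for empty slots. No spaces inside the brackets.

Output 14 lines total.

F [2,-,-]
H [2,-,-]
F [2,1,-]
F [2,1,3]
H [2,1,3]
H [2,1,3]
H [2,1,3]
H [2,1,3]
H [2,1,3]
F [4,1,3]
F [4,2,3]
H [4,2,3]
F [4,2,1]
H [4,2,1]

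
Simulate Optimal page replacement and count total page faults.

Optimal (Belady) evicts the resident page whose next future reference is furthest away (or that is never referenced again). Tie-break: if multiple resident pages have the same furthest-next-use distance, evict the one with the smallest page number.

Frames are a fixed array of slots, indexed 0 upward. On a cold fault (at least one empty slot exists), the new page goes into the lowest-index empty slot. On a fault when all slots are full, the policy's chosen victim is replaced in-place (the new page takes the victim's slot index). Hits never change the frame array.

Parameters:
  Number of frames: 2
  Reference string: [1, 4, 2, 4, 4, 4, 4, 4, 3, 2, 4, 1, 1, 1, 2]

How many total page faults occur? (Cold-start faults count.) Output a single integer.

Step 0: ref 1 → FAULT, frames=[1,-]
Step 1: ref 4 → FAULT, frames=[1,4]
Step 2: ref 2 → FAULT (evict 1), frames=[2,4]
Step 3: ref 4 → HIT, frames=[2,4]
Step 4: ref 4 → HIT, frames=[2,4]
Step 5: ref 4 → HIT, frames=[2,4]
Step 6: ref 4 → HIT, frames=[2,4]
Step 7: ref 4 → HIT, frames=[2,4]
Step 8: ref 3 → FAULT (evict 4), frames=[2,3]
Step 9: ref 2 → HIT, frames=[2,3]
Step 10: ref 4 → FAULT (evict 3), frames=[2,4]
Step 11: ref 1 → FAULT (evict 4), frames=[2,1]
Step 12: ref 1 → HIT, frames=[2,1]
Step 13: ref 1 → HIT, frames=[2,1]
Step 14: ref 2 → HIT, frames=[2,1]
Total faults: 6

Answer: 6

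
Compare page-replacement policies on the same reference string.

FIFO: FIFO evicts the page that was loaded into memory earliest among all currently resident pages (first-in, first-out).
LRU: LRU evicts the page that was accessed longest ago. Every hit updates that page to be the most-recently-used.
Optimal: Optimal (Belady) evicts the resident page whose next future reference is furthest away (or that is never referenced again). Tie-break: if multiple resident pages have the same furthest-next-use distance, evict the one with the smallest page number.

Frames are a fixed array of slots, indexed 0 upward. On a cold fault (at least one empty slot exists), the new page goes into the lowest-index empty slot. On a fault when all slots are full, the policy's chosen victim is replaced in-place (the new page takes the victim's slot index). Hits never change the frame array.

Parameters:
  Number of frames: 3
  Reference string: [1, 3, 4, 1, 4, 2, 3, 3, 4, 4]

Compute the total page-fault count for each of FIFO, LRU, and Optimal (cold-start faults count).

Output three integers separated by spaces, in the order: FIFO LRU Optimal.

Answer: 4 5 4

Derivation:
--- FIFO ---
  step 0: ref 1 -> FAULT, frames=[1,-,-] (faults so far: 1)
  step 1: ref 3 -> FAULT, frames=[1,3,-] (faults so far: 2)
  step 2: ref 4 -> FAULT, frames=[1,3,4] (faults so far: 3)
  step 3: ref 1 -> HIT, frames=[1,3,4] (faults so far: 3)
  step 4: ref 4 -> HIT, frames=[1,3,4] (faults so far: 3)
  step 5: ref 2 -> FAULT, evict 1, frames=[2,3,4] (faults so far: 4)
  step 6: ref 3 -> HIT, frames=[2,3,4] (faults so far: 4)
  step 7: ref 3 -> HIT, frames=[2,3,4] (faults so far: 4)
  step 8: ref 4 -> HIT, frames=[2,3,4] (faults so far: 4)
  step 9: ref 4 -> HIT, frames=[2,3,4] (faults so far: 4)
  FIFO total faults: 4
--- LRU ---
  step 0: ref 1 -> FAULT, frames=[1,-,-] (faults so far: 1)
  step 1: ref 3 -> FAULT, frames=[1,3,-] (faults so far: 2)
  step 2: ref 4 -> FAULT, frames=[1,3,4] (faults so far: 3)
  step 3: ref 1 -> HIT, frames=[1,3,4] (faults so far: 3)
  step 4: ref 4 -> HIT, frames=[1,3,4] (faults so far: 3)
  step 5: ref 2 -> FAULT, evict 3, frames=[1,2,4] (faults so far: 4)
  step 6: ref 3 -> FAULT, evict 1, frames=[3,2,4] (faults so far: 5)
  step 7: ref 3 -> HIT, frames=[3,2,4] (faults so far: 5)
  step 8: ref 4 -> HIT, frames=[3,2,4] (faults so far: 5)
  step 9: ref 4 -> HIT, frames=[3,2,4] (faults so far: 5)
  LRU total faults: 5
--- Optimal ---
  step 0: ref 1 -> FAULT, frames=[1,-,-] (faults so far: 1)
  step 1: ref 3 -> FAULT, frames=[1,3,-] (faults so far: 2)
  step 2: ref 4 -> FAULT, frames=[1,3,4] (faults so far: 3)
  step 3: ref 1 -> HIT, frames=[1,3,4] (faults so far: 3)
  step 4: ref 4 -> HIT, frames=[1,3,4] (faults so far: 3)
  step 5: ref 2 -> FAULT, evict 1, frames=[2,3,4] (faults so far: 4)
  step 6: ref 3 -> HIT, frames=[2,3,4] (faults so far: 4)
  step 7: ref 3 -> HIT, frames=[2,3,4] (faults so far: 4)
  step 8: ref 4 -> HIT, frames=[2,3,4] (faults so far: 4)
  step 9: ref 4 -> HIT, frames=[2,3,4] (faults so far: 4)
  Optimal total faults: 4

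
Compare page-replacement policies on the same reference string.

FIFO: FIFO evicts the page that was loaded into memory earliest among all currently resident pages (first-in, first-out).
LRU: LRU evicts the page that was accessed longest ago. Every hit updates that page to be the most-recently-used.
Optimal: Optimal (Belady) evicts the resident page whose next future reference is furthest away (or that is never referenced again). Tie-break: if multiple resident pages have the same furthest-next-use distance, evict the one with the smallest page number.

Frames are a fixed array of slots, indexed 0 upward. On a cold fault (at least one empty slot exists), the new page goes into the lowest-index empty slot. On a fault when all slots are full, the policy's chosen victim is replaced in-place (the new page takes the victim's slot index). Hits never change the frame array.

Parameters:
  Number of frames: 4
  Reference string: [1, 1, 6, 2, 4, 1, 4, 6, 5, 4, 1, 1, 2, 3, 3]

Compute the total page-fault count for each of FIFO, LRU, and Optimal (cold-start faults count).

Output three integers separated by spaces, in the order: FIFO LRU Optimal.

Answer: 7 7 6

Derivation:
--- FIFO ---
  step 0: ref 1 -> FAULT, frames=[1,-,-,-] (faults so far: 1)
  step 1: ref 1 -> HIT, frames=[1,-,-,-] (faults so far: 1)
  step 2: ref 6 -> FAULT, frames=[1,6,-,-] (faults so far: 2)
  step 3: ref 2 -> FAULT, frames=[1,6,2,-] (faults so far: 3)
  step 4: ref 4 -> FAULT, frames=[1,6,2,4] (faults so far: 4)
  step 5: ref 1 -> HIT, frames=[1,6,2,4] (faults so far: 4)
  step 6: ref 4 -> HIT, frames=[1,6,2,4] (faults so far: 4)
  step 7: ref 6 -> HIT, frames=[1,6,2,4] (faults so far: 4)
  step 8: ref 5 -> FAULT, evict 1, frames=[5,6,2,4] (faults so far: 5)
  step 9: ref 4 -> HIT, frames=[5,6,2,4] (faults so far: 5)
  step 10: ref 1 -> FAULT, evict 6, frames=[5,1,2,4] (faults so far: 6)
  step 11: ref 1 -> HIT, frames=[5,1,2,4] (faults so far: 6)
  step 12: ref 2 -> HIT, frames=[5,1,2,4] (faults so far: 6)
  step 13: ref 3 -> FAULT, evict 2, frames=[5,1,3,4] (faults so far: 7)
  step 14: ref 3 -> HIT, frames=[5,1,3,4] (faults so far: 7)
  FIFO total faults: 7
--- LRU ---
  step 0: ref 1 -> FAULT, frames=[1,-,-,-] (faults so far: 1)
  step 1: ref 1 -> HIT, frames=[1,-,-,-] (faults so far: 1)
  step 2: ref 6 -> FAULT, frames=[1,6,-,-] (faults so far: 2)
  step 3: ref 2 -> FAULT, frames=[1,6,2,-] (faults so far: 3)
  step 4: ref 4 -> FAULT, frames=[1,6,2,4] (faults so far: 4)
  step 5: ref 1 -> HIT, frames=[1,6,2,4] (faults so far: 4)
  step 6: ref 4 -> HIT, frames=[1,6,2,4] (faults so far: 4)
  step 7: ref 6 -> HIT, frames=[1,6,2,4] (faults so far: 4)
  step 8: ref 5 -> FAULT, evict 2, frames=[1,6,5,4] (faults so far: 5)
  step 9: ref 4 -> HIT, frames=[1,6,5,4] (faults so far: 5)
  step 10: ref 1 -> HIT, frames=[1,6,5,4] (faults so far: 5)
  step 11: ref 1 -> HIT, frames=[1,6,5,4] (faults so far: 5)
  step 12: ref 2 -> FAULT, evict 6, frames=[1,2,5,4] (faults so far: 6)
  step 13: ref 3 -> FAULT, evict 5, frames=[1,2,3,4] (faults so far: 7)
  step 14: ref 3 -> HIT, frames=[1,2,3,4] (faults so far: 7)
  LRU total faults: 7
--- Optimal ---
  step 0: ref 1 -> FAULT, frames=[1,-,-,-] (faults so far: 1)
  step 1: ref 1 -> HIT, frames=[1,-,-,-] (faults so far: 1)
  step 2: ref 6 -> FAULT, frames=[1,6,-,-] (faults so far: 2)
  step 3: ref 2 -> FAULT, frames=[1,6,2,-] (faults so far: 3)
  step 4: ref 4 -> FAULT, frames=[1,6,2,4] (faults so far: 4)
  step 5: ref 1 -> HIT, frames=[1,6,2,4] (faults so far: 4)
  step 6: ref 4 -> HIT, frames=[1,6,2,4] (faults so far: 4)
  step 7: ref 6 -> HIT, frames=[1,6,2,4] (faults so far: 4)
  step 8: ref 5 -> FAULT, evict 6, frames=[1,5,2,4] (faults so far: 5)
  step 9: ref 4 -> HIT, frames=[1,5,2,4] (faults so far: 5)
  step 10: ref 1 -> HIT, frames=[1,5,2,4] (faults so far: 5)
  step 11: ref 1 -> HIT, frames=[1,5,2,4] (faults so far: 5)
  step 12: ref 2 -> HIT, frames=[1,5,2,4] (faults so far: 5)
  step 13: ref 3 -> FAULT, evict 1, frames=[3,5,2,4] (faults so far: 6)
  step 14: ref 3 -> HIT, frames=[3,5,2,4] (faults so far: 6)
  Optimal total faults: 6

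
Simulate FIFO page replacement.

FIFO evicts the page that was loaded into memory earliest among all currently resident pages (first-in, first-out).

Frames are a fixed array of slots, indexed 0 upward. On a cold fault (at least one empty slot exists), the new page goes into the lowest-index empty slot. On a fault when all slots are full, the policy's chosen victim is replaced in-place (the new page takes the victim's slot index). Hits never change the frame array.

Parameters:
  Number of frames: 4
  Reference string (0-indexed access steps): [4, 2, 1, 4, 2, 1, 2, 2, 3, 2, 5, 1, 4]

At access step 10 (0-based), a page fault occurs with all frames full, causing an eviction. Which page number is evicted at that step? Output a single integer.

Step 0: ref 4 -> FAULT, frames=[4,-,-,-]
Step 1: ref 2 -> FAULT, frames=[4,2,-,-]
Step 2: ref 1 -> FAULT, frames=[4,2,1,-]
Step 3: ref 4 -> HIT, frames=[4,2,1,-]
Step 4: ref 2 -> HIT, frames=[4,2,1,-]
Step 5: ref 1 -> HIT, frames=[4,2,1,-]
Step 6: ref 2 -> HIT, frames=[4,2,1,-]
Step 7: ref 2 -> HIT, frames=[4,2,1,-]
Step 8: ref 3 -> FAULT, frames=[4,2,1,3]
Step 9: ref 2 -> HIT, frames=[4,2,1,3]
Step 10: ref 5 -> FAULT, evict 4, frames=[5,2,1,3]
At step 10: evicted page 4

Answer: 4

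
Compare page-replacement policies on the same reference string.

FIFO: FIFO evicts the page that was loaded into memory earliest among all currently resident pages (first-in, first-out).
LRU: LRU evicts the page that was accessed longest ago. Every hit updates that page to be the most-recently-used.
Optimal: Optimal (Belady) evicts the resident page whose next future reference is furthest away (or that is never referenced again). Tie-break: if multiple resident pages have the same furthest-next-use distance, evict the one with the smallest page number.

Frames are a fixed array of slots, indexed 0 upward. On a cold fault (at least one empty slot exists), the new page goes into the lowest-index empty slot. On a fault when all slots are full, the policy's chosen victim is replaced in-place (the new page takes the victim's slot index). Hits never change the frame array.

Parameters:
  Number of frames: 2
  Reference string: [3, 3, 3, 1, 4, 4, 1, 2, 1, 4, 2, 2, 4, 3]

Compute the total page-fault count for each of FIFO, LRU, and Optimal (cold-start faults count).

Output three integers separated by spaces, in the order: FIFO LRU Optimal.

Answer: 8 7 6

Derivation:
--- FIFO ---
  step 0: ref 3 -> FAULT, frames=[3,-] (faults so far: 1)
  step 1: ref 3 -> HIT, frames=[3,-] (faults so far: 1)
  step 2: ref 3 -> HIT, frames=[3,-] (faults so far: 1)
  step 3: ref 1 -> FAULT, frames=[3,1] (faults so far: 2)
  step 4: ref 4 -> FAULT, evict 3, frames=[4,1] (faults so far: 3)
  step 5: ref 4 -> HIT, frames=[4,1] (faults so far: 3)
  step 6: ref 1 -> HIT, frames=[4,1] (faults so far: 3)
  step 7: ref 2 -> FAULT, evict 1, frames=[4,2] (faults so far: 4)
  step 8: ref 1 -> FAULT, evict 4, frames=[1,2] (faults so far: 5)
  step 9: ref 4 -> FAULT, evict 2, frames=[1,4] (faults so far: 6)
  step 10: ref 2 -> FAULT, evict 1, frames=[2,4] (faults so far: 7)
  step 11: ref 2 -> HIT, frames=[2,4] (faults so far: 7)
  step 12: ref 4 -> HIT, frames=[2,4] (faults so far: 7)
  step 13: ref 3 -> FAULT, evict 4, frames=[2,3] (faults so far: 8)
  FIFO total faults: 8
--- LRU ---
  step 0: ref 3 -> FAULT, frames=[3,-] (faults so far: 1)
  step 1: ref 3 -> HIT, frames=[3,-] (faults so far: 1)
  step 2: ref 3 -> HIT, frames=[3,-] (faults so far: 1)
  step 3: ref 1 -> FAULT, frames=[3,1] (faults so far: 2)
  step 4: ref 4 -> FAULT, evict 3, frames=[4,1] (faults so far: 3)
  step 5: ref 4 -> HIT, frames=[4,1] (faults so far: 3)
  step 6: ref 1 -> HIT, frames=[4,1] (faults so far: 3)
  step 7: ref 2 -> FAULT, evict 4, frames=[2,1] (faults so far: 4)
  step 8: ref 1 -> HIT, frames=[2,1] (faults so far: 4)
  step 9: ref 4 -> FAULT, evict 2, frames=[4,1] (faults so far: 5)
  step 10: ref 2 -> FAULT, evict 1, frames=[4,2] (faults so far: 6)
  step 11: ref 2 -> HIT, frames=[4,2] (faults so far: 6)
  step 12: ref 4 -> HIT, frames=[4,2] (faults so far: 6)
  step 13: ref 3 -> FAULT, evict 2, frames=[4,3] (faults so far: 7)
  LRU total faults: 7
--- Optimal ---
  step 0: ref 3 -> FAULT, frames=[3,-] (faults so far: 1)
  step 1: ref 3 -> HIT, frames=[3,-] (faults so far: 1)
  step 2: ref 3 -> HIT, frames=[3,-] (faults so far: 1)
  step 3: ref 1 -> FAULT, frames=[3,1] (faults so far: 2)
  step 4: ref 4 -> FAULT, evict 3, frames=[4,1] (faults so far: 3)
  step 5: ref 4 -> HIT, frames=[4,1] (faults so far: 3)
  step 6: ref 1 -> HIT, frames=[4,1] (faults so far: 3)
  step 7: ref 2 -> FAULT, evict 4, frames=[2,1] (faults so far: 4)
  step 8: ref 1 -> HIT, frames=[2,1] (faults so far: 4)
  step 9: ref 4 -> FAULT, evict 1, frames=[2,4] (faults so far: 5)
  step 10: ref 2 -> HIT, frames=[2,4] (faults so far: 5)
  step 11: ref 2 -> HIT, frames=[2,4] (faults so far: 5)
  step 12: ref 4 -> HIT, frames=[2,4] (faults so far: 5)
  step 13: ref 3 -> FAULT, evict 2, frames=[3,4] (faults so far: 6)
  Optimal total faults: 6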